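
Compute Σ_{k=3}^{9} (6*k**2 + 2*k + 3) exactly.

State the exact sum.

The ratio is (6*k**2 + 14*k + 11)/(6*k**2 + 2*k + 3).
Factor: A=1; B=1; C=k**2 + k/3 + 1/2.
Need (1)·f(k+1) − (1)·f(k) = k**2 + k/3 + 1/2.
Degrees (0,0,2) ⇒ d ≤ 3.
Coefficient equations give f(k) = k*(2*k**2 - 2*k + 3)/6.
Certificate R = B(k−1)f/C = k*(2*k**2 - 2*k + 3)/(6*k**2 + 2*k + 3) gives s_k = k*(2*k**2 - 2*k + 3).
Verify: 6*k**2 + 2*k + 3 matches t_k.
Evaluate s at k=10 and k=3: 1830 and 45; difference 1785.

Σ = 1785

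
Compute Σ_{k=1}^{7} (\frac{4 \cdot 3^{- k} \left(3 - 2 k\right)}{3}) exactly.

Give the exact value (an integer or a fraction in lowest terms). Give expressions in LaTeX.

Σ = 28/6561

r(k) = (2*k - 1)/(3*(2*k - 3)) after simplifying.
Gosper form: A/B · C(k+1)/C(k) with A=1/3, B=1, C=k - 3/2.
Set up (1/3)·f(k+1) − (1)·f(k) − (k - 3/2) = 0.
Bound: deg f ≤ 1.
Coefficient equations give f(k) = -3*(k - 1)/2.
So s_k = (B(k−1)f/C)·t_k = (-3*(k - 1)/(2*k - 3))·t_k = 4*(k - 1)/3**k.
Check: Δs_k = 4*(3 - 2*k)/(3*3**k). ✓
Evaluate s at k=8 and k=1: 28/6561 and 0; difference 28/6561.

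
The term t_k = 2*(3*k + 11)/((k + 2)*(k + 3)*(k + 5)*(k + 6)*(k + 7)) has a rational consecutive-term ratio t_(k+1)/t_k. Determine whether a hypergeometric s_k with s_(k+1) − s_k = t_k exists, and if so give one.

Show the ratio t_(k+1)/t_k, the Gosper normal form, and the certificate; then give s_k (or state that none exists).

s_k = k*(k**2 + 13*k + 52)/(30*(k**3 + 13*k**2 + 52*k + 60))

Step 1: r(k) = (k + 2)*(k + 5)*(3*k + 14)/((k + 4)*(k + 8)*(3*k + 11)).
So A=k + 2 and B=k + 8, with C=k**2 + 23*k/3 + 44/3.
Need (k + 2)·f(k+1) − (k + 7)·f(k) = k**2 + 23*k/3 + 44/3.
From deg A=1, deg B=1, deg C=2: d=5.
Solving with deg f ≤ 5: f(k) = k*(k + 3)*(k + 4)*(k**2 + 13*k + 52)/180.
Get s_k = R·t_k = k*(k**2 + 13*k + 52)/(30*(k**3 + 13*k**2 + 52*k + 60)) with R(k) = B(k−1)f(k)/C(k) = k*(k + 3)*(k + 7)*(k**2 + 13*k + 52)/(60*(3*k + 11)).
Δs = 2*(3*k + 11)/(k**5 + 23*k**4 + 203*k**3 + 853*k**2 + 1692*k + 1260), as required.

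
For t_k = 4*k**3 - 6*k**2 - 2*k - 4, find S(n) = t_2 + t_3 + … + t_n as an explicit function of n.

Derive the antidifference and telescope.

Step 1: r(k) = (2*k**3 + 3*k**2 - k - 4)/(2*k**3 - 3*k**2 - k - 2).
Factor: A=1; B=1; C=k**3 - 3*k**2/2 - k/2 - 1.
Solve (1)·f(k+1) − (1)·f(k) = k**3 - 3*k**2/2 - k/2 - 1.
Degrees (0,0,3) ⇒ d ≤ 4.
Match coefficients ⇒ f(k) = k*(k**3 - 4*k**2 + 3*k - 4)/4.
Then R = B(k−1)f/C = k*(k**3 - 4*k**2 + 3*k - 4)/(2*(k - 2)*(2*k**2 + k + 1)), so s_k = R(k)·t_k = k*(k**3 - 4*k**2 + 3*k - 4).
Check: Δs_k = 4*k**3 - 6*k**2 - 2*k - 4. ✓
s_(n+1) = n**4 - 3*n**2 - 6*n - 4 and s_(2) = -12, so S(n) = n**4 - 3*n**2 - 6*n + 8.

S(n) = n**4 - 3*n**2 - 6*n + 8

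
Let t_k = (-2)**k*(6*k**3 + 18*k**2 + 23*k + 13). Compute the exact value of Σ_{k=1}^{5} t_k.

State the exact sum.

Compute t_(k+1)/t_k: get 2*(-6*k**3 - 36*k**2 - 77*k - 60)/(6*k**3 + 18*k**2 + 23*k + 13).
Factor: A=-2; B=1; C=k**3 + 3*k**2 + 23*k/6 + 13/6.
Need (-2)·f(k+1) − (1)·f(k) = k**3 + 3*k**2 + 23*k/6 + 13/6.
From deg A=0, deg B=0, deg C=3: d=3.
A polynomial solution: f(k) = -(k + 1)*(2*k**2 + 1)/6.
Get s_k = R·t_k = (-2)**k*(-2*k**3 - 2*k**2 - k - 1) with R(k) = B(k−1)f(k)/C(k) = -(k + 1)*(2*k**2 + 1)/(6*k**3 + 18*k**2 + 23*k + 13).
Verify: (-2)**k*(6*k**3 + 18*k**2 + 23*k + 13) matches t_k.
Evaluate s at k=6 and k=1: -32704 and 12; difference -32716.

Σ = -32716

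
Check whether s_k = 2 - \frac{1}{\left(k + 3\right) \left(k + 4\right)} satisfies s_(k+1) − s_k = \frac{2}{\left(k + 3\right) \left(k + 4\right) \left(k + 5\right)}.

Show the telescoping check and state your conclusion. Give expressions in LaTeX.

valid; difference matches t_k

s_(k+1) = 2 - 1/((k + 4)*(k + 5))
s_(k+1) − s_k = 2/(k**3 + 12*k**2 + 47*k + 60)
(s_(k+1) − s_k) − t_k = 0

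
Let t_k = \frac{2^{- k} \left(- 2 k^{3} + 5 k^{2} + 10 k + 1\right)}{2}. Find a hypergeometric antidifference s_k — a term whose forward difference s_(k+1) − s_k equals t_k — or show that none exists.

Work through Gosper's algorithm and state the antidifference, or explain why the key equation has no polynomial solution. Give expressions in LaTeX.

Step 1: r(k) = (2*k**3 + k**2 - 14*k - 14)/(2*(2*k**3 - 5*k**2 - 10*k - 1)).
Factor: A=1/2; B=1; C=k**3 - 5*k**2/2 - 5*k - 1/2.
Key eq: (1/2)·f(k+1) = (1)·f(k) + (k**3 - 5*k**2/2 - 5*k - 1/2).
d = 3 from the (0,0,3) case.
A polynomial solution: f(k) = -k*(2*k**2 + k - 2).
So s_k = (B(k−1)f/C)·t_k = (-2*k*(2*k**2 + k - 2)/(2*k**3 - 5*k**2 - 10*k - 1))·t_k = k*(2*k**2 + k - 2)/2**k.
s_(k+1) − s_k = (-2*k**3 + 5*k**2 + 10*k + 1)/(2*2**k) = t_k.

s_k = 2^{- k} k \left(2 k^{2} + k - 2\right)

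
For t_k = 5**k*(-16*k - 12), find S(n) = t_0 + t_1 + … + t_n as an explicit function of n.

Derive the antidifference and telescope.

r(k) = 5*(4*k + 7)/(4*k + 3) after simplifying.
A = 5, B = 1, C = k + 3/4.
Solve (5)·f(k+1) − (1)·f(k) = k + 3/4.
deg f ≤ 1 (via 0,0,1).
Solving with deg f ≤ 1: f(k) = (2*k - 1)/8.
Certificate R = B(k−1)f/C = (2*k - 1)/(2*(4*k + 3)) gives s_k = 5**k*(2 - 4*k).
Δs = 5**k*(-16*k - 12), as required.
Evaluate: s_(n+1) = 5**(n + 1)*(-4*n - 2); subtract s_(0) = 2 ⇒ S(n) = -20*5**n*n - 10*5**n - 2.

S(n) = -20*5**n*n - 10*5**n - 2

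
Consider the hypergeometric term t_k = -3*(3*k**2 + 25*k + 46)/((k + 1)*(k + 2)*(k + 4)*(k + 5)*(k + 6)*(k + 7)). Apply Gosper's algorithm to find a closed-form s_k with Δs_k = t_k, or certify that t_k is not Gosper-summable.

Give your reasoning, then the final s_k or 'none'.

Ratio r(k) = (k + 1)*(k + 4)*(25*k + 3*(k + 1)**2 + 71)/((k + 3)*(k + 8)*(3*k**2 + 25*k + 46)).
Factor: A=k + 1; B=k + 8; C=k**3 + 34*k**2/3 + 121*k/3 + 46.
Set up (k + 1)·f(k+1) − (k + 7)·f(k) − (k**3 + 34*k**2/3 + 121*k/3 + 46) = 0.
From deg A=1, deg B=1, deg C=3: d=6.
A polynomial solution: f(k) = k*(k + 2)*(k + 3)*(k + 5)*(k**2 + 11*k + 34)/72.
So s_k = (B(k−1)f/C)·t_k = (k*(k + 2)*(k + 5)*(k + 7)*(k**2 + 11*k + 34)/(24*(3*k**2 + 25*k + 46)))·t_k = k*(-k**2 - 11*k - 34)/(8*(k**3 + 11*k**2 + 34*k + 24)).
s_(k+1) − s_k = 3*(-3*k**2 - 25*k - 46)/(k**6 + 25*k**5 + 247*k**4 + 1219*k**3 + 3112*k**2 + 3796*k + 1680) = t_k.

s_k = k*(-k**2 - 11*k - 34)/(8*(k**3 + 11*k**2 + 34*k + 24))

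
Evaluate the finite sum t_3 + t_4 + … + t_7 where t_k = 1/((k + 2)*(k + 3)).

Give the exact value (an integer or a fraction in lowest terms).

Step 1: r(k) = (k + 2)/(k + 4).
Factor: A=k + 2; B=k + 4; C=1.
Need (k + 2)·f(k+1) − (k + 3)·f(k) = 1.
d = 1 from the (1,1,0) case.
A polynomial solution: f(k) = k/2.
Get s_k = R·t_k = k/(2*(k + 2)) with R(k) = B(k−1)f(k)/C(k) = k*(k + 3)/2.
Verify: 1/(k**2 + 5*k + 6) matches t_k.
Σ_(k=3)^(7) t_k = s_(8) − s_(3) = 2/5 − (3/10) = 1/10.

Σ = 1/10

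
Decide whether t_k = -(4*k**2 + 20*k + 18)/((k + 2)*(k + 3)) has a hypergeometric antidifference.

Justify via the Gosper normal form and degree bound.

Yes. s_k = -k*(4*k + 5)/(k + 2).

t_(k+1)/t_k = (k + 2)*(10*k + 2*(k + 1)**2 + 19)/((k + 4)*(2*k**2 + 10*k + 9)).
A = k + 2, B = k + 4, C = k**2 + 5*k + 9/2.
Set up (k + 2)·f(k+1) − (k + 3)·f(k) − (k**2 + 5*k + 9/2) = 0.
d = 2 from the (1,1,2) case.
Match coefficients ⇒ f(k) = k*(4*k + 5)/4.
So s_k = (B(k−1)f/C)·t_k = (k*(k + 3)*(4*k + 5)/(2*(2*k**2 + 10*k + 9)))·t_k = -k*(4*k + 5)/(k + 2).
Check: Δs_k = 2*(-2*k**2 - 10*k - 9)/(k**2 + 5*k + 6). ✓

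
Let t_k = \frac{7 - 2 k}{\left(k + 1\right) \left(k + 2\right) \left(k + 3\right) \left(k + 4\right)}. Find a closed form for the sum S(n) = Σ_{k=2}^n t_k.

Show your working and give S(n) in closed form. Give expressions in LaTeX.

S(n) = \frac{n - 1}{n^{3} + 9 n^{2} + 26 n + 24}

Step 1: r(k) = (k + 1)*(2*k - 5)/((k + 5)*(2*k - 7)).
Gosper form: A/B · C(k+1)/C(k) with A=k + 1, B=k + 5, C=k - 7/2.
Set up (k + 1)·f(k+1) − (k + 4)·f(k) − (k - 7/2) = 0.
From deg A=1, deg B=1, deg C=1: d=3.
Solving with deg f ≤ 3: f(k) = -k*(k**2 + 6*k + 14)/6.
R(k) = B(k−1)·f(k)/C(k) = -k*(k + 4)*(k**2 + 6*k + 14)/(3*(2*k - 7)); s_k = R·t_k = k*(k**2 + 6*k + 14)/(3*(k + 1)*(k + 2)*(k + 3)).
Δs = (7 - 2*k)/(k**4 + 10*k**3 + 35*k**2 + 50*k + 24), as required.
Telescope: S(n) = s_(n+1) − s_(2) = (n**3 + 9*n**2 + 29*n + 21)/(3*(n**3 + 9*n**2 + 26*n + 24)) − (1/3) = (n - 1)/(n**3 + 9*n**2 + 26*n + 24).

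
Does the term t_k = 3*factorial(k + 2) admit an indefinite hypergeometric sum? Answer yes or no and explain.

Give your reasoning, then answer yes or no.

t_(k+1)/t_k = k + 3.
So A=k + 3 and B=1, with C=1.
Solve (k + 3)·f(k+1) − (1)·f(k) = 1.
From deg A=1, deg B=0, deg C=0: d=-1.
Negative degree bound (-1): no f exists, t_k not Gosper-summable.

No. Not Gosper-summable.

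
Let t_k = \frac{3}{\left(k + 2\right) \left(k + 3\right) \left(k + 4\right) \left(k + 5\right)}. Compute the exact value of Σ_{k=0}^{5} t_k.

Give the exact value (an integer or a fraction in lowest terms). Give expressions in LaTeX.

Σ = 29/720

Step 1: r(k) = (k + 2)/(k + 6).
Gosper form: A/B · C(k+1)/C(k) with A=k + 2, B=k + 6, C=1.
Set up (k + 2)·f(k+1) − (k + 5)·f(k) − (1) = 0.
d = 3 from the (1,1,0) case.
Solve for f: f(k) = k*(k**2 + 9*k + 26)/72 (degree 3 ≤ 3).
Certificate R = B(k−1)f/C = k*(k + 5)*(k**2 + 9*k + 26)/72 gives s_k = k*(k**2 + 9*k + 26)/(24*(k + 2)*(k + 3)*(k + 4)).
Verify: 3/(k**4 + 14*k**3 + 71*k**2 + 154*k + 120) matches t_k.
Σ_(k=0)^(5) t_k = s_(6) − s_(0) = 29/720 − (0) = 29/720.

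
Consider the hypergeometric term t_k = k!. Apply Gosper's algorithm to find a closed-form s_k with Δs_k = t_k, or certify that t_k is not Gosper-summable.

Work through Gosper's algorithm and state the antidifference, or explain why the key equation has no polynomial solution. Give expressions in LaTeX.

r(k) = k + 1 after simplifying.
A = k + 1, B = 1, C = 1.
Key eq: (k + 1)·f(k+1) = (1)·f(k) + (1).
Bound: deg f ≤ -1.
d = -1 < 0 ⇒ no nonzero polynomial f; not summable.

not Gosper-summable; s_k does not exist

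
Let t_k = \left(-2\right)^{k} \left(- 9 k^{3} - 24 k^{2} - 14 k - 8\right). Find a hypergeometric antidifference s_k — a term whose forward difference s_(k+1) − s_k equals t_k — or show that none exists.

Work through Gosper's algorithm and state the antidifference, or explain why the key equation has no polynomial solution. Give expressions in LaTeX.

s_k = \left(-2\right)^{k} \left(3 k^{3} + 2 k^{2} - 4 k + 2\right)

Compute t_(k+1)/t_k: get 2*(-9*k**3 - 51*k**2 - 89*k - 55)/(9*k**3 + 24*k**2 + 14*k + 8).
A = -2, B = 1, C = k**3 + 8*k**2/3 + 14*k/9 + 8/9.
Need (-2)·f(k+1) − (1)·f(k) = k**3 + 8*k**2/3 + 14*k/9 + 8/9.
d = 3 from the (0,0,3) case.
Solve for f: f(k) = -(3*k**3 + 2*k**2 - 4*k + 2)/9 (degree 3 ≤ 3).
So s_k = (B(k−1)f/C)·t_k = (-(3*k**3 + 2*k**2 - 4*k + 2)/(9*k**3 + 24*k**2 + 14*k + 8))·t_k = (-2)**k*(3*k**3 + 2*k**2 - 4*k + 2).
Δs = (-2)**k*(-9*k**3 - 24*k**2 - 14*k - 8), as required.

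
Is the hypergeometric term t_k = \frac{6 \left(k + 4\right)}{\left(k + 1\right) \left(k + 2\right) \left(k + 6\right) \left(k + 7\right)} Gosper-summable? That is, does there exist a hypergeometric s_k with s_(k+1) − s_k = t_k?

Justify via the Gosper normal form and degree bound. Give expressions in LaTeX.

Yes. s_k = \frac{k \left(k + 7\right)}{2 \left(k^{2} + 7 k + 6\right)}.

Step 1: r(k) = (k + 1)*(k + 5)*(k + 6)/((k + 3)*(k + 4)*(k + 8)).
So A=k + 1 and B=k + 8, with C=k**4 + 16*k**3 + 95*k**2 + 248*k + 240.
Key eq: (k + 1)·f(k+1) = (k + 7)·f(k) + (k**4 + 16*k**3 + 95*k**2 + 248*k + 240).
deg f ≤ 6 (via 1,1,4).
Solving with deg f ≤ 6: f(k) = k*(k + 2)*(k + 3)*(k + 4)*(k + 5)*(k + 7)/12.
So s_k = (B(k−1)f/C)·t_k = (k*(k + 2)*(k + 7)**2/(12*(k + 4)))·t_k = k*(k + 7)/(2*(k**2 + 7*k + 6)).
Check: Δs_k = 6*(k + 4)/(k**4 + 16*k**3 + 83*k**2 + 152*k + 84). ✓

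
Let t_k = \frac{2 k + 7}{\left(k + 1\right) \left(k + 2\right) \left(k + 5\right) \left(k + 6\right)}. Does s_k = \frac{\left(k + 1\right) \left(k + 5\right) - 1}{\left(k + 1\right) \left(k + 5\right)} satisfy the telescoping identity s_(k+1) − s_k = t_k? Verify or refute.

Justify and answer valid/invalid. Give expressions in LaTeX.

s_(k+1) = ((k + 2)*(k + 6) - 1)/((k + 2)*(k + 6))
s_(k+1) − s_k = (2*k + 7)/(k**4 + 14*k**3 + 65*k**2 + 112*k + 60)
(s_(k+1) − s_k) − t_k = 0

valid; difference matches t_k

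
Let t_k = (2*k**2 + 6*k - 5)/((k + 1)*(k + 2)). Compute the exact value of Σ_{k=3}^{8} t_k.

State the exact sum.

Σ = 213/20

r(k) = (k + 1)*(6*k + 2*(k + 1)**2 + 1)/((k + 3)*(2*k**2 + 6*k - 5)) after simplifying.
Normal form (A,B,C) = (k + 1, k + 3, k**2 + 3*k - 5/2).
Need (k + 1)·f(k+1) − (k + 2)·f(k) = k**2 + 3*k - 5/2.
From deg A=1, deg B=1, deg C=2: d=2.
Match coefficients ⇒ f(k) = k*(2*k - 7)/2.
Certificate R = B(k−1)f/C = k*(k + 2)*(2*k - 7)/(2*k**2 + 6*k - 5) gives s_k = k*(2*k - 7)/(k + 1).
Δs = (2*k**2 + 6*k - 5)/(k**2 + 3*k + 2), as required.
Telescoping: Σ = s_(9) − s_(3) = 99/10 − (-3/4) = 213/20.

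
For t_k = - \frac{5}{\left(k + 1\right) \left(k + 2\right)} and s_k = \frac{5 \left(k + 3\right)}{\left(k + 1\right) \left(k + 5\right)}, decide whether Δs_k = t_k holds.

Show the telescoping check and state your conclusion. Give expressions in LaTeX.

Invalid: residual \frac{10 \left(2 k + 7\right)}{k^{4} + 14 k^{3} + 65 k^{2} + 112 k + 60} ≠ 0.

s_(k+1) = 5*(k + 4)/((k + 2)*(k + 6))
s_(k+1) − s_k = 5*(-k**2 - 7*k - 16)/(k**4 + 14*k**3 + 65*k**2 + 112*k + 60)
(s_(k+1) − s_k) − t_k = 10*(2*k + 7)/(k**4 + 14*k**3 + 65*k**2 + 112*k + 60)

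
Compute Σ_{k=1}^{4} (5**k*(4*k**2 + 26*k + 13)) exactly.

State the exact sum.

Ratio r(k) = 5*(4*k**2 + 34*k + 43)/(4*k**2 + 26*k + 13).
Gosper form: A/B · C(k+1)/C(k) with A=5, B=1, C=k**2 + 13*k/2 + 13/4.
Need (5)·f(k+1) − (1)·f(k) = k**2 + 13*k/2 + 13/4.
From deg A=0, deg B=0, deg C=2: d=2.
Match coefficients ⇒ f(k) = (k**2 + 4*k - 3)/4.
Then R = B(k−1)f/C = (k**2 + 4*k - 3)/(4*k**2 + 26*k + 13), so s_k = R(k)·t_k = 5**k*(k**2 + 4*k - 3).
Δs = 5**k*(4*k**2 + 26*k + 13), as required.
Sum = s_(5) − s_(1); s_(5) = 131250, s_(1) = 10 ⇒ 131240.

Σ = 131240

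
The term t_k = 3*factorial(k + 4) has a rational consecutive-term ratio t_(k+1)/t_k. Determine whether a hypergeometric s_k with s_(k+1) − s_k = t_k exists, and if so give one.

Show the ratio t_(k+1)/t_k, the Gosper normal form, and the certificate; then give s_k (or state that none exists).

The ratio is k + 5.
So A=k + 5 and B=1, with C=1.
f must satisfy (k + 5)·f(k+1) − (1)·f(k) = 1.
Bound: deg f ≤ -1.
Negative degree bound (-1): no f exists, t_k not Gosper-summable.

none (Gosper's algorithm certifies no s_k)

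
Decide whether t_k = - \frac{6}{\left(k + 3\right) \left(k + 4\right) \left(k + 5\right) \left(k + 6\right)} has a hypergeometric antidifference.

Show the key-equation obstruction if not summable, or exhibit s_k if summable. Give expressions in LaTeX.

Compute t_(k+1)/t_k: get (k + 3)/(k + 7).
Factor: A=k + 3; B=k + 7; C=1.
f must satisfy (k + 3)·f(k+1) − (k + 6)·f(k) = 1.
From deg A=1, deg B=1, deg C=0: d=3.
Coefficient equations give f(k) = k*(k**2 + 12*k + 47)/180.
R(k) = B(k−1)·f(k)/C(k) = k*(k + 6)*(k**2 + 12*k + 47)/180; s_k = R·t_k = k*(-k**2 - 12*k - 47)/(30*(k + 3)*(k + 4)*(k + 5)).
Δs = -6/(k**4 + 18*k**3 + 119*k**2 + 342*k + 360), as required.

Yes. s_k = \frac{k \left(- k^{2} - 12 k - 47\right)}{30 \left(k + 3\right) \left(k + 4\right) \left(k + 5\right)}.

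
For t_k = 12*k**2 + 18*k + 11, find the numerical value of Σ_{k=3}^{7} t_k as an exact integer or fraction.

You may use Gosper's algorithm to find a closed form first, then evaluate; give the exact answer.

Compute t_(k+1)/t_k: get (12*k**2 + 42*k + 41)/(12*k**2 + 18*k + 11).
Gosper form: A/B · C(k+1)/C(k) with A=1, B=1, C=k**2 + 3*k/2 + 11/12.
Set up (1)·f(k+1) − (1)·f(k) − (k**2 + 3*k/2 + 11/12) = 0.
deg f ≤ 3 (via 0,0,2).
Solving with deg f ≤ 3: f(k) = k*(4*k**2 + 3*k + 4)/12.
Get s_k = R·t_k = k*(4*k**2 + 3*k + 4) with R(k) = B(k−1)f(k)/C(k) = k*(4*k**2 + 3*k + 4)/(12*k**2 + 18*k + 11).
Check: Δs_k = 12*k**2 + 18*k + 11. ✓
Σ_(k=3)^(7) t_k = s_(8) − s_(3) = 2272 − (147) = 2125.

Σ = 2125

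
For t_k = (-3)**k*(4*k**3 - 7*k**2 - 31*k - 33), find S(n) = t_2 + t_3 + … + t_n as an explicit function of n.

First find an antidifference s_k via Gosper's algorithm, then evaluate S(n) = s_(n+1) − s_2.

The ratio is 3*(-4*k**3 - 5*k**2 + 33*k + 67)/(4*k**3 - 7*k**2 - 31*k - 33).
Take A(k)=-3, B(k)=1, C(k)=k**3 - 7*k**2/4 - 31*k/4 - 33/4.
f must satisfy (-3)·f(k+1) − (1)·f(k) = k**3 - 7*k**2/4 - 31*k/4 - 33/4.
d = 3 from the (0,0,3) case.
Solve for f: f(k) = -(k**3 - 4*k**2 - 4*k - 3)/4 (degree 3 ≤ 3).
So s_k = (B(k−1)f/C)·t_k = (-(k**3 - 4*k**2 - 4*k - 3)/(4*k**3 - 7*k**2 - 31*k - 33))·t_k = (-3)**k*(-k**3 + 4*k**2 + 4*k + 3).
Check: Δs_k = (-3)**k*(4*k**3 - 7*k**2 - 31*k - 33). ✓
s_(n+1) = (-3)**(n + 1)*(-n**3 + n**2 + 9*n + 10) and s_(2) = 171, so S(n) = 3*(-3)**n*n**3 - 3*(-3)**n*n**2 - 27*(-3)**n*n - 30*(-3)**n - 171.

S(n) = 3*(-3)**n*n**3 - 3*(-3)**n*n**2 - 27*(-3)**n*n - 30*(-3)**n - 171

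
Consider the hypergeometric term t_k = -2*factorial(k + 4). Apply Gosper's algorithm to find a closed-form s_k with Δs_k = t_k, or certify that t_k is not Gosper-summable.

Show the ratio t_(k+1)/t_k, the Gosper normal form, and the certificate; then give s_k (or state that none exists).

Ratio r(k) = k + 5.
A = k + 5, B = 1, C = 1.
Solve (k + 5)·f(k+1) − (1)·f(k) = 1.
From deg A=1, deg B=0, deg C=0: d=-1.
Bound -1 < 0, so the key equation has no polynomial solution.

not Gosper-summable; s_k does not exist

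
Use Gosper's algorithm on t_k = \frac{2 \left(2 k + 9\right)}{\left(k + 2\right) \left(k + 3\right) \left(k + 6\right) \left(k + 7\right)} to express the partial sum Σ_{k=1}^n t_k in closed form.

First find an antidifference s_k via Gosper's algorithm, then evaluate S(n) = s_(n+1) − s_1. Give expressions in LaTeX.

Ratio r(k) = (k + 2)*(k + 6)*(2*k + 11)/((k + 4)*(k + 8)*(2*k + 9)).
A = k + 2, B = k + 8, C = k**3 + 27*k**2/2 + 121*k/2 + 90.
Key eq: (k + 2)·f(k+1) = (k + 7)·f(k) + (k**3 + 27*k**2/2 + 121*k/2 + 90).
Bound: deg f ≤ 5.
A polynomial solution: f(k) = k*(k + 3)*(k + 4)*(k + 5)*(k + 8)/24.
Certificate R = B(k−1)f/C = k*(k + 3)*(k + 7)*(k + 8)/(12*(2*k + 9)) gives s_k = k*(k + 8)/(6*(k**2 + 8*k + 12)).
Verify: 2*(2*k + 9)/(k**4 + 18*k**3 + 113*k**2 + 288*k + 252) matches t_k.
Telescope: S(n) = s_(n+1) − s_(1) = (n**2 + 10*n + 9)/(6*(n**2 + 10*n + 21)) − (1/14) = 2*n*(n + 10)/(21*(n**2 + 10*n + 21)).

S(n) = \frac{2 n \left(n + 10\right)}{21 \left(n^{2} + 10 n + 21\right)}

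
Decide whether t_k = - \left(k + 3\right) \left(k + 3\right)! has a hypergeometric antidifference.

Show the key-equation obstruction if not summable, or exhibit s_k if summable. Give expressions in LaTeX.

Step 1: r(k) = (k + 4)**2/(k + 3).
A = k + 4, B = 1, C = k + 3.
Need (k + 4)·f(k+1) − (1)·f(k) = k + 3.
From deg A=1, deg B=0, deg C=1: d=0.
Coefficient equations give f(k) = 1.
Certificate R = B(k−1)f/C = 1/(k + 3) gives s_k = -factorial(k + 3).
Verify: -(k + 3)*factorial(k + 3) matches t_k.

Yes. s_k = - \left(k + 3\right)!.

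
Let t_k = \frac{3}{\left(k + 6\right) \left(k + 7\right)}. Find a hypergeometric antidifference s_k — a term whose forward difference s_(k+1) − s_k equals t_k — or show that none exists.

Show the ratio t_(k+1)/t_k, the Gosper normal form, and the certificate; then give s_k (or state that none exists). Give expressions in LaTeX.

s_k = \frac{k}{2 \left(k + 6\right)}

t_(k+1)/t_k = (k + 6)/(k + 8).
So A=k + 6 and B=k + 8, with C=1.
Key eq: (k + 6)·f(k+1) = (k + 7)·f(k) + (1).
Bound: deg f ≤ 1.
Match coefficients ⇒ f(k) = k/6.
Then R = B(k−1)f/C = k*(k + 7)/6, so s_k = R(k)·t_k = k/(2*(k + 6)).
Check: Δs_k = 3/(k**2 + 13*k + 42). ✓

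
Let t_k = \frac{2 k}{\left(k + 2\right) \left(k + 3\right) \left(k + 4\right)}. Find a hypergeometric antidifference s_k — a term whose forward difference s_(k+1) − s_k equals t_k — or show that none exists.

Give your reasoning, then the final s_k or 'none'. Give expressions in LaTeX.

Compute t_(k+1)/t_k: get (k + 1)*(k + 2)/(k*(k + 5)).
Factor: A=k + 2; B=k + 5; C=k.
Set up (k + 2)·f(k+1) − (k + 4)·f(k) − (k) = 0.
Degrees (1,1,1) ⇒ d ≤ 2.
Solve for f: f(k) = k*(k - 1)/6 (degree 2 ≤ 2).
R(k) = B(k−1)·f(k)/C(k) = (k - 1)*(k + 4)/6; s_k = R·t_k = k*(k - 1)/(3*(k + 2)*(k + 3)).
Check: Δs_k = 2*k/(k**3 + 9*k**2 + 26*k + 24). ✓

s_k = \frac{k \left(k - 1\right)}{3 \left(k + 2\right) \left(k + 3\right)}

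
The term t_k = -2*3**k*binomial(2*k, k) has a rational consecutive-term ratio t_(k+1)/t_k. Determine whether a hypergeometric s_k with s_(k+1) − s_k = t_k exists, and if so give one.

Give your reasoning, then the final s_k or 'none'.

not Gosper-summable; s_k does not exist

r(k) = 6*(2*k + 1)/(k + 1) after simplifying.
A = 12*k + 6, B = k + 1, C = 1.
f must satisfy (12*k + 6)·f(k+1) − (k)·f(k) = 1.
deg f ≤ -1 (via 1,1,0).
deg f ≤ -1 is impossible — no certificate.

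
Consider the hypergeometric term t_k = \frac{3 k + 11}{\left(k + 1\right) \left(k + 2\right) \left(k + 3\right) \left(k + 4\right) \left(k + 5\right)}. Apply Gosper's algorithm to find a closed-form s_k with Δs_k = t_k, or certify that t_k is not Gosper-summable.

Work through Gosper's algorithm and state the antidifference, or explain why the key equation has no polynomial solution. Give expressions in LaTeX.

s_k = \frac{k \left(k^{2} + 7 k + 14\right)}{8 \left(k^{3} + 7 k^{2} + 14 k + 8\right)}

Step 1: r(k) = (k + 1)*(3*k + 14)/((k + 6)*(3*k + 11)).
Normal form (A,B,C) = (k + 1, k + 6, k + 11/3).
f must satisfy (k + 1)·f(k+1) − (k + 5)·f(k) = k + 11/3.
d = 4 from the (1,1,1) case.
A polynomial solution: f(k) = k*(k + 3)*(k**2 + 7*k + 14)/24.
R(k) = B(k−1)·f(k)/C(k) = k*(k + 3)*(k + 5)*(k**2 + 7*k + 14)/(8*(3*k + 11)); s_k = R·t_k = k*(k**2 + 7*k + 14)/(8*(k**3 + 7*k**2 + 14*k + 8)).
s_(k+1) − s_k = (3*k + 11)/(k**5 + 15*k**4 + 85*k**3 + 225*k**2 + 274*k + 120) = t_k.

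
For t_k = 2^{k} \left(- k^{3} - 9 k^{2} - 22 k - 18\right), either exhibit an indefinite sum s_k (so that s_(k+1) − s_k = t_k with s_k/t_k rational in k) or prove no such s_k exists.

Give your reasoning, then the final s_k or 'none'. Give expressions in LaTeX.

r(k) = 2*(k**3 + 12*k**2 + 43*k + 50)/(k**3 + 9*k**2 + 22*k + 18) after simplifying.
Factor: A=2; B=1; C=k**3 + 9*k**2 + 22*k + 18.
f must satisfy (2)·f(k+1) − (1)·f(k) = k**3 + 9*k**2 + 22*k + 18.
Degrees (0,0,3) ⇒ d ≤ 3.
A polynomial solution: f(k) = (k + 1)*(k**2 + 2*k + 2).
R(k) = B(k−1)·f(k)/C(k) = (k + 1)*(k**2 + 2*k + 2)/(k**3 + 9*k**2 + 22*k + 18); s_k = R·t_k = 2**k*(-k**3 - 3*k**2 - 4*k - 2).
Δs = 2**k*(-k**3 - 9*k**2 - 22*k - 18), as required.

s_k = 2^{k} \left(- k^{3} - 3 k^{2} - 4 k - 2\right)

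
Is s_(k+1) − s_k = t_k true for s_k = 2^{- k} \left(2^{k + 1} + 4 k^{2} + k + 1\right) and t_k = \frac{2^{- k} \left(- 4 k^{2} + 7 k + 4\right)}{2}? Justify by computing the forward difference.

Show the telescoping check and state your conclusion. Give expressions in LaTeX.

s_(k+1) = (4*2**k + k + 4*(k + 1)**2 + 2)/(2*2**k)
s_(k+1) − s_k = (-4*k**2 + 7*k + 4)/(2*2**k)
(s_(k+1) − s_k) − t_k = 0

valid; difference matches t_k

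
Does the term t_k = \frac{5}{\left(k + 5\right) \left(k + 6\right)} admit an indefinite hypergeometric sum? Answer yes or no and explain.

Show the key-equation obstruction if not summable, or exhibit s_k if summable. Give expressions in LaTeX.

r(k) = (k + 5)/(k + 7) after simplifying.
Take A(k)=k + 5, B(k)=k + 7, C(k)=1.
Need (k + 5)·f(k+1) − (k + 6)·f(k) = 1.
deg f ≤ 1 (via 1,1,0).
Solve for f: f(k) = k/5 (degree 1 ≤ 1).
R(k) = B(k−1)·f(k)/C(k) = k*(k + 6)/5; s_k = R·t_k = k/(k + 5).
Verify: 5/(k**2 + 11*k + 30) matches t_k.

Yes. s_k = \frac{k}{k + 5}.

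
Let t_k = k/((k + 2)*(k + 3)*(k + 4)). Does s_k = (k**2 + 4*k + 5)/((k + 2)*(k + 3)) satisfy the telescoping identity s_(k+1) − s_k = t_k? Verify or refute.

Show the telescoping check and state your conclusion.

s_(k+1) = (4*k + (k + 1)**2 + 9)/((k + 3)*(k + 4))
s_(k+1) − s_k = k/(k**3 + 9*k**2 + 26*k + 24)
(s_(k+1) − s_k) − t_k = 0

Valid — Δs_k = t_k.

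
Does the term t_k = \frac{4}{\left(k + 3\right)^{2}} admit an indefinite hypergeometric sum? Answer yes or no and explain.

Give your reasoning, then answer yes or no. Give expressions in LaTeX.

t_(k+1)/t_k = (k + 3)**2/(k + 4)**2.
A = k**2 + 6*k + 9, B = k**2 + 8*k + 16, C = 1.
Set up (k**2 + 6*k + 9)·f(k+1) − (k**2 + 6*k + 9)·f(k) − (1) = 0.
Degrees (2,2,0) ⇒ d ≤ 0.
Put f(k) = c0: A·f(k+1) − B(k−1)·f(k) − C = -1; need -1 = 0 — inconsistent ⇒ no f, not summable.

No — the linear system for f has no solution.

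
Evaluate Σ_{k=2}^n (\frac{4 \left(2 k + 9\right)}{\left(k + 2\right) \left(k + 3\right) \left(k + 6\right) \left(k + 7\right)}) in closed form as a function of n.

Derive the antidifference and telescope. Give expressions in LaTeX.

t_(k+1)/t_k = (k + 2)*(k + 6)*(2*k + 11)/((k + 4)*(k + 8)*(2*k + 9)).
A = k + 2, B = k + 8, C = k**3 + 27*k**2/2 + 121*k/2 + 90.
f must satisfy (k + 2)·f(k+1) − (k + 7)·f(k) = k**3 + 27*k**2/2 + 121*k/2 + 90.
d = 5 from the (1,1,3) case.
Solve for f: f(k) = k*(k + 3)*(k + 4)*(k + 5)*(k + 8)/24 (degree 5 ≤ 5).
R(k) = B(k−1)·f(k)/C(k) = k*(k + 3)*(k + 7)*(k + 8)/(12*(2*k + 9)); s_k = R·t_k = k*(k + 8)/(3*(k**2 + 8*k + 12)).
Verify: 4*(2*k + 9)/(k**4 + 18*k**3 + 113*k**2 + 288*k + 252) matches t_k.
Telescope: S(n) = s_(n+1) − s_(2) = (n**2 + 10*n + 9)/(3*(n**2 + 10*n + 21)) − (5/24) = (n**2 + 10*n - 11)/(8*(n**2 + 10*n + 21)).

S(n) = \frac{n^{2} + 10 n - 11}{8 \left(n^{2} + 10 n + 21\right)}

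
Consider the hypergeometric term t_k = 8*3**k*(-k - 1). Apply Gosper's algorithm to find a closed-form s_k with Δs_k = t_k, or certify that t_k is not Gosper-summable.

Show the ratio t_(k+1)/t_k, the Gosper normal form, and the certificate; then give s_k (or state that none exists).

Step 1: r(k) = 3*(k + 2)/(k + 1).
Gosper form: A/B · C(k+1)/C(k) with A=3, B=1, C=k + 1.
Need (3)·f(k+1) − (1)·f(k) = k + 1.
deg f ≤ 1 (via 0,0,1).
Match coefficients ⇒ f(k) = (2*k - 1)/4.
R(k) = B(k−1)·f(k)/C(k) = (2*k - 1)/(4*(k + 1)); s_k = R·t_k = 3**k*(2 - 4*k).
Verify: 8*3**k*(-k - 1) matches t_k.

s_k = 3**k*(2 - 4*k)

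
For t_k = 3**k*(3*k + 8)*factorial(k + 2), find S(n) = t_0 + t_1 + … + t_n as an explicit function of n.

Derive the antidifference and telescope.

S(n) = 3*3**n*factorial(n + 3) - 2

t_(k+1)/t_k = 3*(k + 3)*(3*k + 11)/(3*k + 8).
Normal form (A,B,C) = (3*k + 9, 1, k + 8/3).
f must satisfy (3*k + 9)·f(k+1) − (1)·f(k) = k + 8/3.
From deg A=1, deg B=0, deg C=1: d=0.
Match coefficients ⇒ f(k) = 1/3.
Then R = B(k−1)f/C = 1/(3*k + 8), so s_k = R(k)·t_k = 3**k*factorial(k + 2).
Δs = 3**k*(3*k + 8)*factorial(k + 2), as required.
Σ_(k=0)^n t_k = s_(n+1) − s_(0) = (3**(n + 1)*factorial(n + 3)) − (2), i.e. 3*3**n*factorial(n + 3) - 2.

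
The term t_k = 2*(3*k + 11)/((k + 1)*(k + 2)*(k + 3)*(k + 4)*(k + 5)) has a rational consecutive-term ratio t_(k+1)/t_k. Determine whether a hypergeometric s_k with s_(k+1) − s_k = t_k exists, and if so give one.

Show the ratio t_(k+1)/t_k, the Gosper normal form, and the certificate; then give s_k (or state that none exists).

Ratio r(k) = (k + 1)*(3*k + 14)/((k + 6)*(3*k + 11)).
Normal form (A,B,C) = (k + 1, k + 6, k + 11/3).
Need (k + 1)·f(k+1) − (k + 5)·f(k) = k + 11/3.
Degrees (1,1,1) ⇒ d ≤ 4.
Match coefficients ⇒ f(k) = k*(k + 3)*(k**2 + 7*k + 14)/24.
R(k) = B(k−1)·f(k)/C(k) = k*(k + 3)*(k + 5)*(k**2 + 7*k + 14)/(8*(3*k + 11)); s_k = R·t_k = k*(k**2 + 7*k + 14)/(4*(k**3 + 7*k**2 + 14*k + 8)).
Check: Δs_k = 2*(3*k + 11)/(k**5 + 15*k**4 + 85*k**3 + 225*k**2 + 274*k + 120). ✓

s_k = k*(k**2 + 7*k + 14)/(4*(k**3 + 7*k**2 + 14*k + 8))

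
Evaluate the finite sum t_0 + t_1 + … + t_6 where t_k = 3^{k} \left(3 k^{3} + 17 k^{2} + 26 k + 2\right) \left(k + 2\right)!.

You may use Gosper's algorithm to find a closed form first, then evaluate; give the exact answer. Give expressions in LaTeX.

The ratio is 3*(3*k**4 + 35*k**3 + 147*k**2 + 255*k + 144)/(3*k**3 + 17*k**2 + 26*k + 2).
Take A(k)=3*k + 9, B(k)=1, C(k)=k**3 + 17*k**2/3 + 26*k/3 + 2/3.
Set up (3*k + 9)·f(k+1) − (1)·f(k) − (k**3 + 17*k**2/3 + 26*k/3 + 2/3) = 0.
Bound: deg f ≤ 2.
Coefficient equations give f(k) = (k - 1)*(k + 2)/3.
Get s_k = R·t_k = 3**k*(k - 1)*(k + 2)*factorial(k + 2) with R(k) = B(k−1)f(k)/C(k) = (k - 1)*(k + 2)/(3*k**3 + 17*k**2 + 26*k + 2).
Check: Δs_k = 3**k*(3*k**3 + 17*k**2 + 26*k + 2)*factorial(k + 2). ✓
Sum = s_(7) − s_(0); s_(7) = 42855402240, s_(0) = -4 ⇒ 42855402244.

Σ = 42855402244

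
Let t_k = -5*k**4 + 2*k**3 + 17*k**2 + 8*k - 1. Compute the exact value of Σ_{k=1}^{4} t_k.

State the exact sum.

Σ = -984

Step 1: r(k) = (5*k**4 + 18*k**3 + 7*k**2 - 28*k - 21)/(5*k**4 - 2*k**3 - 17*k**2 - 8*k + 1).
Gosper form: A/B · C(k+1)/C(k) with A=1, B=1, C=k**4 - 2*k**3/5 - 17*k**2/5 - 8*k/5 + 1/5.
Need (1)·f(k+1) − (1)·f(k) = k**4 - 2*k**3/5 - 17*k**2/5 - 8*k/5 + 1/5.
Degrees (0,0,4) ⇒ d ≤ 5.
Coefficient equations give f(k) = k*(k**4 - 3*k**3 - 3*k**2 + 4*k + 2)/5.
Then R = B(k−1)f/C = k*(k**4 - 3*k**3 - 3*k**2 + 4*k + 2)/(5*k**4 - 2*k**3 - 17*k**2 - 8*k + 1), so s_k = R(k)·t_k = k*(-k**4 + 3*k**3 + 3*k**2 - 4*k - 2).
Verify: -5*k**4 + 2*k**3 + 17*k**2 + 8*k - 1 matches t_k.
Sum = s_(5) − s_(1); s_(5) = -985, s_(1) = -1 ⇒ -984.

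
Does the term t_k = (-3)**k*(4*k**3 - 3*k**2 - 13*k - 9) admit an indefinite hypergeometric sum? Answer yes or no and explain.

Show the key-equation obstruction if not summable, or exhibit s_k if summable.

Step 1: r(k) = 3*(-4*k**3 - 9*k**2 + 7*k + 21)/(4*k**3 - 3*k**2 - 13*k - 9).
Normal form (A,B,C) = (-3, 1, k**3 - 3*k**2/4 - 13*k/4 - 9/4).
Solve (-3)·f(k+1) − (1)·f(k) = k**3 - 3*k**2/4 - 13*k/4 - 9/4.
deg f ≤ 3 (via 0,0,3).
Coefficient equations give f(k) = -k*(k**2 - 3*k - 1)/4.
Get s_k = R·t_k = (-3)**k*k*(-k**2 + 3*k + 1) with R(k) = B(k−1)f(k)/C(k) = -k*(k**2 - 3*k - 1)/(4*k**3 - 3*k**2 - 13*k - 9).
Check: Δs_k = (-3)**k*(4*k**3 - 3*k**2 - 13*k - 9). ✓

Yes. s_k = (-3)**k*k*(-k**2 + 3*k + 1).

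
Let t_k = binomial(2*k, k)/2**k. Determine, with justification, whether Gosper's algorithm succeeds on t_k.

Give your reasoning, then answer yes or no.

No — negative degree bound, so no certificate f.

Ratio r(k) = (2*k + 1)/(k + 1).
Gosper form: A/B · C(k+1)/C(k) with A=2*k + 1, B=k + 1, C=1.
Need (2*k + 1)·f(k+1) − (k)·f(k) = 1.
Bound: deg f ≤ -1.
Bound -1 < 0, so the key equation has no polynomial solution.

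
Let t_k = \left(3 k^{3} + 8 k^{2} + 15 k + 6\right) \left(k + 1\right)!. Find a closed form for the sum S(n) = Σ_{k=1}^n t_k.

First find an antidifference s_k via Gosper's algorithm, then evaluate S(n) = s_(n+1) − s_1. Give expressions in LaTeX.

Compute t_(k+1)/t_k: get (3*k**4 + 23*k**3 + 74*k**2 + 112*k + 64)/(3*k**3 + 8*k**2 + 15*k + 6).
Factor: A=k + 2; B=1; C=k**3 + 8*k**2/3 + 5*k + 2.
Solve (k + 2)·f(k+1) − (1)·f(k) = k**3 + 8*k**2/3 + 5*k + 2.
From deg A=1, deg B=0, deg C=3: d=2.
Match coefficients ⇒ f(k) = (3*k**2 - k + 2)/3.
Then R = B(k−1)f/C = (3*k**2 - k + 2)/(3*k**3 + 8*k**2 + 15*k + 6), so s_k = R(k)·t_k = (3*k**2 - k + 2)*factorial(k + 1).
Δs = (3*k**3 + 8*k**2 + 15*k + 6)*factorial(k + 1), as required.
Telescope: S(n) = s_(n+1) − s_(1) = (3*n**2 + 5*n + 4)*factorial(n + 2) − (8) = 3*n**4*factorial(n) + 14*n**3*factorial(n) + 25*n**2*factorial(n) + 22*n*factorial(n) + 8*factorial(n) - 8.

S(n) = 3 n^{4} n! + 14 n^{3} n! + 25 n^{2} n! + 22 n n! + 8 n! - 8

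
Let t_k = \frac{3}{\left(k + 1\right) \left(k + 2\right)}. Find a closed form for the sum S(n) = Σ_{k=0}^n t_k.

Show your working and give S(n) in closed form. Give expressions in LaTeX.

S(n) = \frac{3 \left(n + 1\right)}{n + 2}

Compute t_(k+1)/t_k: get (k + 1)/(k + 3).
Factor: A=k + 1; B=k + 3; C=1.
Solve (k + 1)·f(k+1) − (k + 2)·f(k) = 1.
d = 1 from the (1,1,0) case.
A polynomial solution: f(k) = k.
Then R = B(k−1)f/C = k*(k + 2), so s_k = R(k)·t_k = 3*k/(k + 1).
s_(k+1) − s_k = 3/(k**2 + 3*k + 2) = t_k.
Σ_(k=0)^n t_k = s_(n+1) − s_(0) = (3*(n + 1)/(n + 2)) − (0), i.e. 3*(n + 1)/(n + 2).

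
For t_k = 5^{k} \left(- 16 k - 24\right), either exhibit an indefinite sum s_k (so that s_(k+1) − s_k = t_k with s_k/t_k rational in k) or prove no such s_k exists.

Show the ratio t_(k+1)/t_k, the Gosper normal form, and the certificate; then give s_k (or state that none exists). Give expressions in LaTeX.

s_k = 5^{k} \left(- 4 k - 1\right)

Step 1: r(k) = 5*(2*k + 5)/(2*k + 3).
Gosper form: A/B · C(k+1)/C(k) with A=5, B=1, C=k + 3/2.
Need (5)·f(k+1) − (1)·f(k) = k + 3/2.
From deg A=0, deg B=0, deg C=1: d=1.
Solving with deg f ≤ 1: f(k) = (4*k + 1)/16.
R(k) = B(k−1)·f(k)/C(k) = (4*k + 1)/(8*(2*k + 3)); s_k = R·t_k = 5**k*(-4*k - 1).
Verify: 5**k*(-16*k - 24) matches t_k.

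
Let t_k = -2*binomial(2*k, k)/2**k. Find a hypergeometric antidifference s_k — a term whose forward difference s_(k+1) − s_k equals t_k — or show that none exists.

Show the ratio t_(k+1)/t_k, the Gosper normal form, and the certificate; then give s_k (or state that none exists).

r(k) = (2*k + 1)/(k + 1) after simplifying.
So A=2*k + 1 and B=k + 1, with C=1.
Key eq: (2*k + 1)·f(k+1) = (k)·f(k) + (1).
deg f ≤ -1 (via 1,1,0).
deg f ≤ -1 is impossible — no certificate.

no hypergeometric antidifference exists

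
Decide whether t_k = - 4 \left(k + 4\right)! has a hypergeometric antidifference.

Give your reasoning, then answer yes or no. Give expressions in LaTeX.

r(k) = k + 5 after simplifying.
So A=k + 5 and B=1, with C=1.
f must satisfy (k + 5)·f(k+1) − (1)·f(k) = 1.
d = -1 from the (1,0,0) case.
Negative degree bound (-1): no f exists, t_k not Gosper-summable.

No — negative degree bound, so no certificate f.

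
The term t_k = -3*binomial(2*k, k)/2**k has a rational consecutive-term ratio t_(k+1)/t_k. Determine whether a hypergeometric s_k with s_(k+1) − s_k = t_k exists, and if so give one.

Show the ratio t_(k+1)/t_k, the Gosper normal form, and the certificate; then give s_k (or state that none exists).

Step 1: r(k) = (2*k + 1)/(k + 1).
A = 2*k + 1, B = k + 1, C = 1.
Solve (2*k + 1)·f(k+1) − (k)·f(k) = 1.
deg f ≤ -1 (via 1,1,0).
deg f ≤ -1 is impossible — no certificate.

none (Gosper's algorithm certifies no s_k)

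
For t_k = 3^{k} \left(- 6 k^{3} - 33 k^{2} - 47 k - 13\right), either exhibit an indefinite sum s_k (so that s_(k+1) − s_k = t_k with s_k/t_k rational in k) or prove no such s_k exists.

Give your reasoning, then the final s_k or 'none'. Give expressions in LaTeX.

s_k = 3^{k} \left(- 3 k^{3} - 3 k^{2} - k + 4\right)

The ratio is 3*(6*k**3 + 51*k**2 + 131*k + 99)/(6*k**3 + 33*k**2 + 47*k + 13).
Gosper form: A/B · C(k+1)/C(k) with A=3, B=1, C=k**3 + 11*k**2/2 + 47*k/6 + 13/6.
Need (3)·f(k+1) − (1)·f(k) = k**3 + 11*k**2/2 + 47*k/6 + 13/6.
deg f ≤ 3 (via 0,0,3).
Solve for f: f(k) = (3*k**3 + 3*k**2 + k - 4)/6 (degree 3 ≤ 3).
So s_k = (B(k−1)f/C)·t_k = ((3*k**3 + 3*k**2 + k - 4)/(6*k**3 + 33*k**2 + 47*k + 13))·t_k = 3**k*(-3*k**3 - 3*k**2 - k + 4).
Verify: 3**k*(-6*k**3 - 33*k**2 - 47*k - 13) matches t_k.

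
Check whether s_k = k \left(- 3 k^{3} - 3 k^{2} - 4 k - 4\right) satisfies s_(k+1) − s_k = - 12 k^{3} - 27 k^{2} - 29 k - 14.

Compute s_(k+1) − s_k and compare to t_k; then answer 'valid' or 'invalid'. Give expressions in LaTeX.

s_(k+1) = -3*k**4 - 15*k**3 - 31*k**2 - 33*k - 14
s_(k+1) − s_k = -12*k**3 - 27*k**2 - 29*k - 14
(s_(k+1) − s_k) − t_k = 0

Valid: the claim telescopes to t_k.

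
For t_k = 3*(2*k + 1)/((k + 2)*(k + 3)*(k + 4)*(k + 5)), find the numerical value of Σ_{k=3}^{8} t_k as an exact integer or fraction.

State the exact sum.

Σ = 397/10010

The ratio is (k + 2)*(2*k + 3)/((k + 6)*(2*k + 1)).
Factor: A=k + 2; B=k + 6; C=k + 1/2.
Key eq: (k + 2)·f(k+1) = (k + 5)·f(k) + (k + 1/2).
Bound: deg f ≤ 3.
Solving with deg f ≤ 3: f(k) = k*(k**2 + 9*k + 2)/48.
R(k) = B(k−1)·f(k)/C(k) = k*(k + 5)*(k**2 + 9*k + 2)/(24*(2*k + 1)); s_k = R·t_k = k*(k**2 + 9*k + 2)/(8*(k + 2)*(k + 3)*(k + 4)).
Verify: 3*(2*k + 1)/(k**4 + 14*k**3 + 71*k**2 + 154*k + 120) matches t_k.
Sum = s_(9) − s_(3); s_(9) = 123/1144, s_(3) = 19/280 ⇒ 397/10010.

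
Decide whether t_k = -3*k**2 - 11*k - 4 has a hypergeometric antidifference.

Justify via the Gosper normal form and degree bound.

Yes. s_k = k*(-k**2 - 4*k + 1).

r(k) = (3*k**2 + 17*k + 18)/(3*k**2 + 11*k + 4) after simplifying.
Take A(k)=1, B(k)=1, C(k)=k**2 + 11*k/3 + 4/3.
Need (1)·f(k+1) − (1)·f(k) = k**2 + 11*k/3 + 4/3.
Degrees (0,0,2) ⇒ d ≤ 3.
Solve for f: f(k) = k*(k**2 + 4*k - 1)/3 (degree 3 ≤ 3).
Then R = B(k−1)f/C = k*(k**2 + 4*k - 1)/(3*k**2 + 11*k + 4), so s_k = R(k)·t_k = k*(-k**2 - 4*k + 1).
Check: Δs_k = -3*k**2 - 11*k - 4. ✓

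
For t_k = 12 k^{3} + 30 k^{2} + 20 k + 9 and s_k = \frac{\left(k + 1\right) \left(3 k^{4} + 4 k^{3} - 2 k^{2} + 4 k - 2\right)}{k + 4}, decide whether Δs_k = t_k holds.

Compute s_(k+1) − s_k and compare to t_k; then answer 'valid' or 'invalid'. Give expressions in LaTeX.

s_(k+1) = (3*k**5 + 22*k**4 + 60*k**3 + 80*k**2 + 55*k + 14)/(k + 5)
s_(k+1) − s_k = (12*k**5 + 111*k**4 + 308*k**3 + 363*k**2 + 226*k + 66)/(k**2 + 9*k + 20)
(s_(k+1) − s_k) − t_k = 3*(-9*k**4 - 74*k**3 - 142*k**2 - 85*k - 38)/(k**2 + 9*k + 20)

Invalid: residual \frac{3 \left(- 9 k^{4} - 74 k^{3} - 142 k^{2} - 85 k - 38\right)}{k^{2} + 9 k + 20} ≠ 0.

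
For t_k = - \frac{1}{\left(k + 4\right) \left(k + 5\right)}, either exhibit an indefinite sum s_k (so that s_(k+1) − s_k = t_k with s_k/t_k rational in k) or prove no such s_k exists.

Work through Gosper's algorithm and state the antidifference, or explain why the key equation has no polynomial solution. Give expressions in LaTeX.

The ratio is (k + 4)/(k + 6).
So A=k + 4 and B=k + 6, with C=1.
Key eq: (k + 4)·f(k+1) = (k + 5)·f(k) + (1).
From deg A=1, deg B=1, deg C=0: d=1.
Match coefficients ⇒ f(k) = k/4.
Get s_k = R·t_k = -k/(4*k + 16) with R(k) = B(k−1)f(k)/C(k) = k*(k + 5)/4.
s_(k+1) − s_k = -1/(k**2 + 9*k + 20) = t_k.

s_k = - \frac{k}{4 k + 16}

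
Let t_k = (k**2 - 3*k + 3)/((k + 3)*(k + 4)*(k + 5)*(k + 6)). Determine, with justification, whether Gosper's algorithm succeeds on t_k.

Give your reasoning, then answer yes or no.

Yes. s_k = k*(k**2 - 3*k + 17)/(15*(k + 3)*(k + 4)*(k + 5)).

Compute t_(k+1)/t_k: get -(k + 3)*(3*k - (k + 1)**2)/((k + 7)*(k**2 - 3*k + 3)).
A = k + 3, B = k + 7, C = k**2 - 3*k + 3.
Solve (k + 3)·f(k+1) − (k + 6)·f(k) = k**2 - 3*k + 3.
Bound: deg f ≤ 3.
Match coefficients ⇒ f(k) = k*(k**2 - 3*k + 17)/15.
R(k) = B(k−1)·f(k)/C(k) = k*(k + 6)*(k**2 - 3*k + 17)/(15*(k**2 - 3*k + 3)); s_k = R·t_k = k*(k**2 - 3*k + 17)/(15*(k + 3)*(k + 4)*(k + 5)).
Δs = (k**2 - 3*k + 3)/(k**4 + 18*k**3 + 119*k**2 + 342*k + 360), as required.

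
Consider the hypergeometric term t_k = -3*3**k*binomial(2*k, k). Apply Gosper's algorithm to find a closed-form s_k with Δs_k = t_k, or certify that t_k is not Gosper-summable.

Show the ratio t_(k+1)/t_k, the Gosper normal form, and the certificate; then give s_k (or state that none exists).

Compute t_(k+1)/t_k: get 6*(2*k + 1)/(k + 1).
Factor: A=12*k + 6; B=k + 1; C=1.
f must satisfy (12*k + 6)·f(k+1) − (k)·f(k) = 1.
deg f ≤ -1 (via 1,1,0).
Negative degree bound (-1): no f exists, t_k not Gosper-summable.

no hypergeometric antidifference exists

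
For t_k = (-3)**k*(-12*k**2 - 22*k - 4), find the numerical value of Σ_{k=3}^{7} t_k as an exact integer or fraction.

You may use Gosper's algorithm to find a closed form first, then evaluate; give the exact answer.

Ratio r(k) = 3*(-6*k**2 - 23*k - 19)/(6*k**2 + 11*k + 2).
Normal form (A,B,C) = (-3, 1, k**2 + 11*k/6 + 1/3).
f must satisfy (-3)·f(k+1) − (1)·f(k) = k**2 + 11*k/6 + 1/3.
deg f ≤ 2 (via 0,0,2).
Coefficient equations give f(k) = -(k + 1)*(3*k - 2)/12.
Get s_k = R·t_k = (-3)**k*(3*k**2 + k - 2) with R(k) = B(k−1)f(k)/C(k) = -(k + 1)*(3*k - 2)/(2*(6*k**2 + 11*k + 2)).
s_(k+1) − s_k = (-3)**k*(-12*k**2 - 22*k - 4) = t_k.
Telescoping: Σ = s_(8) − s_(3) = 1299078 − (-756) = 1299834.

Σ = 1299834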